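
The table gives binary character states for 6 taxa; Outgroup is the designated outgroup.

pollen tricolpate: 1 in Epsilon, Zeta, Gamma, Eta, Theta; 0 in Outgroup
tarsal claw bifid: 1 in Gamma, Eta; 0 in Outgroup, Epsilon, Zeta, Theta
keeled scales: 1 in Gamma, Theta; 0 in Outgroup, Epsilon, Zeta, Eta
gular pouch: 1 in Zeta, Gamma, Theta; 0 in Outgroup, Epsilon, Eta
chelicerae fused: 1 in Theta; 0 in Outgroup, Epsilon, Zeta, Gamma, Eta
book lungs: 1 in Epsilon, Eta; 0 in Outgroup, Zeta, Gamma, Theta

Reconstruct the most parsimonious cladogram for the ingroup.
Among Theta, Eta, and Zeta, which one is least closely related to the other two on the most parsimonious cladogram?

The outgroup has state '0' for every character, so '1' is the derived state throughout.
All ingroup taxa share the derived state '1' for pollen tricolpate; it defines the ingroup but does not resolve relationships within it.
tarsal claw bifid (state '1') occurs in Eta and Gamma but conflicts with the nesting implied by the other characters — most parsimoniously interpreted as homoplasy.
keeled scales: derived state '1' in Gamma and Theta only — synapomorphy for {Gamma, Theta}.
gular pouch (derived state '1') is shared by Gamma, Theta, and Zeta — a synapomorphy uniting that clade.
chelicerae fused: derived state '1' in Theta only — an autapomorphy, so it tells us nothing about relationships among taxa.
Only Epsilon and Eta show the derived state '1' for book lungs, supporting them as a clade.
Most parsimonious ingroup topology: ((Epsilon,Eta),(Zeta,(Gamma,Theta))).
Zeta and Theta share a more recent common ancestor with each other than either does with Eta, so Eta is the least closely related of the three.

Eta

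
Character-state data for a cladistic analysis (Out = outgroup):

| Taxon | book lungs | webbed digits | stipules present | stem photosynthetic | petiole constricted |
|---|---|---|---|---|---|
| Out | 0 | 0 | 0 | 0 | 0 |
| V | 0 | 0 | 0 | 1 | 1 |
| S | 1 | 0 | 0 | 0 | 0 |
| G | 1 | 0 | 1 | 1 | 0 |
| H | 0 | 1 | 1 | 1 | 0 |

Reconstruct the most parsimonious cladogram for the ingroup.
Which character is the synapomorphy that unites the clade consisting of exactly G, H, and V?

stem photosynthetic

The outgroup has state '0' for every character, so '1' is the derived state throughout.
book lungs (state '1') occurs in G and S but conflicts with the nesting implied by the other characters — most parsimoniously interpreted as homoplasy.
webbed digits (derived state '1') is unique to H (autapomorphy; uninformative for grouping).
stipules present: derived state '1' in G and H only — synapomorphy for {G, H}.
Only G, H, and V show the derived state '1' for stem photosynthetic, supporting them as a clade.
petiole constricted: derived state '1' in V only — an autapomorphy, so it tells us nothing about relationships among taxa.
Most parsimonious ingroup topology: ((V,(G,H)),S).
The clade {G, H, V} is supported by stem photosynthetic: its derived state '1' occurs in exactly those taxa and in no other taxon (including the outgroup).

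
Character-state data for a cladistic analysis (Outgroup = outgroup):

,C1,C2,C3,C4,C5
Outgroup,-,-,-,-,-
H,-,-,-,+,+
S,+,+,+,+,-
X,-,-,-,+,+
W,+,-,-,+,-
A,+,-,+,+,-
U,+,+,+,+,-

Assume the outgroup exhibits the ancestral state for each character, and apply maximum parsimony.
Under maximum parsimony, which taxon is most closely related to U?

The outgroup has state '-' for every character, so '+' is the derived state throughout.
C1 (derived state '+') is shared by A, S, U, and W — a synapomorphy uniting that clade.
C2 (derived state '+') is shared by S and U — a synapomorphy uniting that clade.
C3 (derived state '+') is shared by A, S, and U — a synapomorphy uniting that clade.
All ingroup taxa share the derived state '+' for C4; it defines the ingroup but does not resolve relationships within it.
C5 (derived state '+') is shared by H and X — a synapomorphy uniting that clade.
Most parsimonious ingroup topology: ((H,X),(((S,U),A),W)).
U and S form a cherry on this tree, so they are sister taxa.

S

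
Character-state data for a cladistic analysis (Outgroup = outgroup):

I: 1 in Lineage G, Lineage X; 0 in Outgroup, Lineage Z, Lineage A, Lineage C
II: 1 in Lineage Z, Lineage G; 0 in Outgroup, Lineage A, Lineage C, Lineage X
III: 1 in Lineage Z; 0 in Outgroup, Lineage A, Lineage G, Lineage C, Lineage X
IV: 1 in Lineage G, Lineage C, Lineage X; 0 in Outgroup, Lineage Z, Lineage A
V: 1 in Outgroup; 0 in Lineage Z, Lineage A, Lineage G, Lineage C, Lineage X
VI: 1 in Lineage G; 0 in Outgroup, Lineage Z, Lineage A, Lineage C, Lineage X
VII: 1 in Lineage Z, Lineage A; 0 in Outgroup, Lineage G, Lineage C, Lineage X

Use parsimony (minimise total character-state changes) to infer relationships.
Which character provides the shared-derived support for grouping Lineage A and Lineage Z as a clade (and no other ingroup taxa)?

Character polarity is set by the outgroup: the derived state is whichever differs from the outgroup's state, so for V the derived state is '0', and for the remaining characters it is '1'.
Only Lineage G and Lineage X show the derived state '1' for I, supporting them as a clade.
II groups Lineage G and Lineage Z, which is incompatible with the clades supported by the remaining characters; treating it as convergent (homoplasy) costs fewer steps than any alternative tree.
III (derived state '1') is unique to Lineage Z (autapomorphy; uninformative for grouping).
IV (derived state '1') is shared by Lineage C, Lineage G, and Lineage X — a synapomorphy uniting that clade.
V (derived state '0') is shared by all ingroup taxa — unites the whole ingroup.
VI: derived state '1' in Lineage G only — an autapomorphy, so it tells us nothing about relationships among taxa.
Only Lineage A and Lineage Z show the derived state '1' for VII, supporting them as a clade.
Most parsimonious ingroup topology: ((Lineage Z,Lineage A),((Lineage G,Lineage X),Lineage C)).
The clade {Lineage A, Lineage Z} is supported by VII: its derived state '1' occurs in exactly those taxa and in no other taxon (including the outgroup).

VII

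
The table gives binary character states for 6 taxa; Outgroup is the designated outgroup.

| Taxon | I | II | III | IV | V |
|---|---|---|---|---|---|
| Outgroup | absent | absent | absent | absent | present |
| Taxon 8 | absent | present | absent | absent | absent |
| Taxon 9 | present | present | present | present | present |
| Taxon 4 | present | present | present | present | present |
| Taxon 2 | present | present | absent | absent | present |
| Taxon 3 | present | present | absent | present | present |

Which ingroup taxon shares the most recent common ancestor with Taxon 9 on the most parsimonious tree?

Character polarity is set by the outgroup: the derived state is whichever differs from the outgroup's state, so for V the derived state is 'absent', and for the remaining characters it is 'present'.
I (derived state 'present') is shared by Taxon 2, Taxon 3, Taxon 4, and Taxon 9 — a synapomorphy uniting that clade.
All ingroup taxa share the derived state 'present' for II; it defines the ingroup but does not resolve relationships within it.
III (derived state 'present') is shared by Taxon 4 and Taxon 9 — a synapomorphy uniting that clade.
IV (derived state 'present') is shared by Taxon 3, Taxon 4, and Taxon 9 — a synapomorphy uniting that clade.
V: derived state 'absent' in Taxon 8 only — an autapomorphy, so it tells us nothing about relationships among taxa.
Most parsimonious ingroup topology: (Taxon 8,(((Taxon 9,Taxon 4),Taxon 3),Taxon 2)).
Taxon 9 and Taxon 4 form a cherry on this tree, so they are sister taxa.

Taxon 4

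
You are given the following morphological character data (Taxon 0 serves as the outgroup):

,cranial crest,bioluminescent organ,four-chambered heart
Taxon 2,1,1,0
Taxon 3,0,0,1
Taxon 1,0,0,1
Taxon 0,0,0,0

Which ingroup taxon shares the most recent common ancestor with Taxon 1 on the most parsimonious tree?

The outgroup has state '0' for every character, so '1' is the derived state throughout.
cranial crest: derived state '1' in Taxon 2 only — an autapomorphy, so it tells us nothing about relationships among taxa.
bioluminescent organ (derived state '1') is unique to Taxon 2 (autapomorphy; uninformative for grouping).
Only Taxon 1 and Taxon 3 show the derived state '1' for four-chambered heart, supporting them as a clade.
Most parsimonious ingroup topology: ((Taxon 1,Taxon 3),Taxon 2).
Taxon 1 and Taxon 3 form a cherry on this tree, so they are sister taxa.

Taxon 3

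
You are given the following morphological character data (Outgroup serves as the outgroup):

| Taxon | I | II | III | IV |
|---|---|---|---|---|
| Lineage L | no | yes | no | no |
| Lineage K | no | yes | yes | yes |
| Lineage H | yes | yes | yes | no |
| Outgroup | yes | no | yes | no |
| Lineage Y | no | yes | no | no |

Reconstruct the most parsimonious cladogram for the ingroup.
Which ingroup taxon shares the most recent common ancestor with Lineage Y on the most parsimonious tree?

Character polarity is set by the outgroup: the derived state is whichever differs from the outgroup's state, so for I, III the derived state is 'no', and for the remaining characters it is 'yes'.
I (derived state 'no') is shared by Lineage K, Lineage L, and Lineage Y — a synapomorphy uniting that clade.
II (derived state 'yes') is shared by all ingroup taxa — unites the whole ingroup.
III (derived state 'no') is shared by Lineage L and Lineage Y — a synapomorphy uniting that clade.
IV: derived state 'yes' in Lineage K only — an autapomorphy, so it tells us nothing about relationships among taxa.
Most parsimonious ingroup topology: (((Lineage Y,Lineage L),Lineage K),Lineage H).
Lineage Y and Lineage L form a cherry on this tree, so they are sister taxa.

Lineage L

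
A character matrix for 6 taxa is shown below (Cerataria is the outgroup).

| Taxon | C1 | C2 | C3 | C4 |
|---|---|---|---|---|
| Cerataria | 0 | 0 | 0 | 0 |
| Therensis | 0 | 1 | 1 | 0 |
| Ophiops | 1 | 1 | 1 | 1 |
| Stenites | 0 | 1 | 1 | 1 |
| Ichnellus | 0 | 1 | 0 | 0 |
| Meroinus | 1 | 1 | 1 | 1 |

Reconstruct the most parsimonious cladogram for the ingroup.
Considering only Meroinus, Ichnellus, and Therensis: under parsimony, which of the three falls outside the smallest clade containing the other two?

The outgroup has state '0' for every character, so '1' is the derived state throughout.
C1: derived state '1' in Meroinus and Ophiops only — synapomorphy for {Meroinus, Ophiops}.
C2 (derived state '1') is shared by all ingroup taxa — unites the whole ingroup.
Only Meroinus, Ophiops, Stenites, and Therensis show the derived state '1' for C3, supporting them as a clade.
C4: derived state '1' in Meroinus, Ophiops, and Stenites only — synapomorphy for {Meroinus, Ophiops, Stenites}.
Most parsimonious ingroup topology: ((Therensis,((Ophiops,Meroinus),Stenites)),Ichnellus).
Meroinus and Therensis share a more recent common ancestor with each other than either does with Ichnellus, so Ichnellus is the least closely related of the three.

Ichnellus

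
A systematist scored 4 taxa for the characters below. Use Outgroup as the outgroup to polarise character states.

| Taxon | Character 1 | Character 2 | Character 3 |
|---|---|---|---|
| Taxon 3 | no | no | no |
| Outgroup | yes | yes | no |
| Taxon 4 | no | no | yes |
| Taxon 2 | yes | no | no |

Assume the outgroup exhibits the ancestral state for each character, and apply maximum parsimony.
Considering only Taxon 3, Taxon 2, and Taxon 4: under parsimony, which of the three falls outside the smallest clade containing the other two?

Character polarity is set by the outgroup: the derived state is whichever differs from the outgroup's state, so for Character 1, Character 2 the derived state is 'no', and for the remaining characters it is 'yes'.
Only Taxon 3 and Taxon 4 show the derived state 'no' for Character 1, supporting them as a clade.
Character 2 (derived state 'no') is shared by all ingroup taxa — unites the whole ingroup.
Character 3 (derived state 'yes') is unique to Taxon 4 (autapomorphy; uninformative for grouping).
Most parsimonious ingroup topology: (Taxon 2,(Taxon 4,Taxon 3)).
Taxon 3 and Taxon 4 share a more recent common ancestor with each other than either does with Taxon 2, so Taxon 2 is the least closely related of the three.

Taxon 2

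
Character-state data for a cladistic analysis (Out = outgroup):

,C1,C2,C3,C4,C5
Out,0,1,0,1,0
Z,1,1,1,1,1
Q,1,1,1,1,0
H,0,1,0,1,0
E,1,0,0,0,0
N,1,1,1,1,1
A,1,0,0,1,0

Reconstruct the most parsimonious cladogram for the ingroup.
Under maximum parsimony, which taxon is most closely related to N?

Character polarity is set by the outgroup: the derived state is whichever differs from the outgroup's state, so for C2, C4 the derived state is '0', and for the remaining characters it is '1'.
C1 (derived state '1') is shared by A, E, N, Q, and Z — a synapomorphy uniting that clade.
Only A and E show the derived state '0' for C2, supporting them as a clade.
Only N, Q, and Z show the derived state '1' for C3, supporting them as a clade.
C4: derived state '0' in E only — an autapomorphy, so it tells us nothing about relationships among taxa.
C5 (derived state '1') is shared by N and Z — a synapomorphy uniting that clade.
Most parsimonious ingroup topology: ((((Z,N),Q),(E,A)),H).
N and Z form a cherry on this tree, so they are sister taxa.

Z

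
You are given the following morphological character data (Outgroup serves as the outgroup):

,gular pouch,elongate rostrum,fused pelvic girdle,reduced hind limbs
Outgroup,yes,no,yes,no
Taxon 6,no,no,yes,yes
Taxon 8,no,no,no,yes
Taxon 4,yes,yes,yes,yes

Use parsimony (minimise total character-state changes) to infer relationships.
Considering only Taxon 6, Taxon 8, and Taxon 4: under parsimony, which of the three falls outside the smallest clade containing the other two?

Character polarity is set by the outgroup: the derived state is whichever differs from the outgroup's state, so for gular pouch, fused pelvic girdle the derived state is 'no', and for the remaining characters it is 'yes'.
Only Taxon 6 and Taxon 8 show the derived state 'no' for gular pouch, supporting them as a clade.
elongate rostrum (derived state 'yes') is unique to Taxon 4 (autapomorphy; uninformative for grouping).
fused pelvic girdle (derived state 'no') is unique to Taxon 8 (autapomorphy; uninformative for grouping).
All ingroup taxa share the derived state 'yes' for reduced hind limbs; it defines the ingroup but does not resolve relationships within it.
Most parsimonious ingroup topology: ((Taxon 6,Taxon 8),Taxon 4).
Taxon 6 and Taxon 8 share a more recent common ancestor with each other than either does with Taxon 4, so Taxon 4 is the least closely related of the three.

Taxon 4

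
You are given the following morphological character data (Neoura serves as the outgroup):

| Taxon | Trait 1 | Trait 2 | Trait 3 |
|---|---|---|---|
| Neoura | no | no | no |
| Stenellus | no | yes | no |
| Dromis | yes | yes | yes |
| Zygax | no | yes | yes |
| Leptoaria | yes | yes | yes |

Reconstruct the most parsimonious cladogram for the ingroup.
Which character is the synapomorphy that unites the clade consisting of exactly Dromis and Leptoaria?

The outgroup has state 'no' for every character, so 'yes' is the derived state throughout.
Only Dromis and Leptoaria show the derived state 'yes' for Trait 1, supporting them as a clade.
Trait 2 (derived state 'yes') is shared by all ingroup taxa — unites the whole ingroup.
Trait 3 (derived state 'yes') is shared by Dromis, Leptoaria, and Zygax — a synapomorphy uniting that clade.
Most parsimonious ingroup topology: (Stenellus,((Dromis,Leptoaria),Zygax)).
The clade {Dromis, Leptoaria} is supported by Trait 1: its derived state 'yes' occurs in exactly those taxa and in no other taxon (including the outgroup).

Trait 1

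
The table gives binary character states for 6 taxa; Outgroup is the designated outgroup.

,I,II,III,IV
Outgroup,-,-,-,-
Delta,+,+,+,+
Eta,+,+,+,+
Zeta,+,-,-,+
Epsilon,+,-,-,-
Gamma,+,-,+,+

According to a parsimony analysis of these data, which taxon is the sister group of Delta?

Eta

The outgroup has state '-' for every character, so '+' is the derived state throughout.
All ingroup taxa share the derived state '+' for I; it defines the ingroup but does not resolve relationships within it.
II (derived state '+') is shared by Delta and Eta — a synapomorphy uniting that clade.
Only Delta, Eta, and Gamma show the derived state '+' for III, supporting them as a clade.
IV (derived state '+') is shared by Delta, Eta, Gamma, and Zeta — a synapomorphy uniting that clade.
Most parsimonious ingroup topology: ((((Delta,Eta),Gamma),Zeta),Epsilon).
Delta and Eta form a cherry on this tree, so they are sister taxa.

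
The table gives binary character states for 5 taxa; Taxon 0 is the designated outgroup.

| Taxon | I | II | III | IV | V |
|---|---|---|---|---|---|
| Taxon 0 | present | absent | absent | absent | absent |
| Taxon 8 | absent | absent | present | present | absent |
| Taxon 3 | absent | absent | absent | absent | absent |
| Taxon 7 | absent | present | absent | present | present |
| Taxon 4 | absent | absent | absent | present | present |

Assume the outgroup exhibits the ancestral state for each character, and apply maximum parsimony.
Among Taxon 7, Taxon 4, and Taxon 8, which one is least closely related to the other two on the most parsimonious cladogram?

Character polarity is set by the outgroup: the derived state is whichever differs from the outgroup's state, so for I the derived state is 'absent', and for the remaining characters it is 'present'.
All ingroup taxa share the derived state 'absent' for I; it defines the ingroup but does not resolve relationships within it.
II: derived state 'present' in Taxon 7 only — an autapomorphy, so it tells us nothing about relationships among taxa.
III (derived state 'present') is unique to Taxon 8 (autapomorphy; uninformative for grouping).
IV: derived state 'present' in Taxon 4, Taxon 7, and Taxon 8 only — synapomorphy for {Taxon 4, Taxon 7, Taxon 8}.
Only Taxon 4 and Taxon 7 show the derived state 'present' for V, supporting them as a clade.
Most parsimonious ingroup topology: ((Taxon 8,(Taxon 7,Taxon 4)),Taxon 3).
Taxon 4 and Taxon 7 share a more recent common ancestor with each other than either does with Taxon 8, so Taxon 8 is the least closely related of the three.

Taxon 8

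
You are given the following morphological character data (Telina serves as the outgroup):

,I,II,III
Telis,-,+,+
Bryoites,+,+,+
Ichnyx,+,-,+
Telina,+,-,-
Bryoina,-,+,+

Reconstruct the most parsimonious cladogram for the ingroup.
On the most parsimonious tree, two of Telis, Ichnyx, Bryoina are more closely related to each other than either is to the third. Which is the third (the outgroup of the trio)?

Ichnyx

Character polarity is set by the outgroup: the derived state is whichever differs from the outgroup's state, so for I the derived state is '-', and for the remaining characters it is '+'.
I: derived state '-' in Bryoina and Telis only — synapomorphy for {Bryoina, Telis}.
Only Bryoina, Bryoites, and Telis show the derived state '+' for II, supporting them as a clade.
III (derived state '+') is shared by all ingroup taxa — unites the whole ingroup.
Most parsimonious ingroup topology: ((Bryoites,(Telis,Bryoina)),Ichnyx).
Telis and Bryoina share a more recent common ancestor with each other than either does with Ichnyx, so Ichnyx is the least closely related of the three.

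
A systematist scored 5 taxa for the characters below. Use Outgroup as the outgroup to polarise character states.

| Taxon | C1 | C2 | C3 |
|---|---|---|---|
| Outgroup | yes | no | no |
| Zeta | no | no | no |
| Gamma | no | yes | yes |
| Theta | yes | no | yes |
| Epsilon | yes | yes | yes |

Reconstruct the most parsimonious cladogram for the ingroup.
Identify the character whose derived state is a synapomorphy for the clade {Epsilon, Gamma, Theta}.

C3

Character polarity is set by the outgroup: the derived state is whichever differs from the outgroup's state, so for C1 the derived state is 'no', and for the remaining characters it is 'yes'.
C1 (state 'no') occurs in Gamma and Zeta but conflicts with the nesting implied by the other characters — most parsimoniously interpreted as homoplasy.
C2: derived state 'yes' in Epsilon and Gamma only — synapomorphy for {Epsilon, Gamma}.
Only Epsilon, Gamma, and Theta show the derived state 'yes' for C3, supporting them as a clade.
Most parsimonious ingroup topology: (Zeta,((Gamma,Epsilon),Theta)).
The clade {Epsilon, Gamma, Theta} is supported by C3: its derived state 'yes' occurs in exactly those taxa and in no other taxon (including the outgroup).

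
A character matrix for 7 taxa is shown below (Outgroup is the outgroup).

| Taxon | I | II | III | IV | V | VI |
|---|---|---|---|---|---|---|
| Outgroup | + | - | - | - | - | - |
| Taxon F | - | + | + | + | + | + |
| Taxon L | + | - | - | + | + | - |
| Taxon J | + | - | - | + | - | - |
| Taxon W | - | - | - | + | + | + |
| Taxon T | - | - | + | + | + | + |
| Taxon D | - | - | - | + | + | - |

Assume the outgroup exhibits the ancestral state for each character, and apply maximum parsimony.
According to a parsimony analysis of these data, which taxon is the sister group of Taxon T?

Character polarity is set by the outgroup: the derived state is whichever differs from the outgroup's state, so for I the derived state is '-', and for the remaining characters it is '+'.
Only Taxon D, Taxon F, Taxon T, and Taxon W show the derived state '-' for I, supporting them as a clade.
II: derived state '+' in Taxon F only — an autapomorphy, so it tells us nothing about relationships among taxa.
III: derived state '+' in Taxon F and Taxon T only — synapomorphy for {Taxon F, Taxon T}.
All ingroup taxa share the derived state '+' for IV; it defines the ingroup but does not resolve relationships within it.
V: derived state '+' in Taxon D, Taxon F, Taxon L, Taxon T, and Taxon W only — synapomorphy for {Taxon D, Taxon F, Taxon L, Taxon T, Taxon W}.
Only Taxon F, Taxon T, and Taxon W show the derived state '+' for VI, supporting them as a clade.
Most parsimonious ingroup topology: (((((Taxon F,Taxon T),Taxon W),Taxon D),Taxon L),Taxon J).
Taxon T and Taxon F form a cherry on this tree, so they are sister taxa.

Taxon F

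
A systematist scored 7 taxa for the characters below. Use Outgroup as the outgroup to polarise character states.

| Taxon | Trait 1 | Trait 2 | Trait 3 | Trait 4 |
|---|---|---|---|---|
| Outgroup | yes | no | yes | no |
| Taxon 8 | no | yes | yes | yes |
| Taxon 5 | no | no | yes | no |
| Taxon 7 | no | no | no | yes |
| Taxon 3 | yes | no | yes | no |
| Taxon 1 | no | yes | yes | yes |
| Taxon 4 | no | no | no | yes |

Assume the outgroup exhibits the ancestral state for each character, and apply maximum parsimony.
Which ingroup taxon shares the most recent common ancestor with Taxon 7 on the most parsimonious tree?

Taxon 4

Character polarity is set by the outgroup: the derived state is whichever differs from the outgroup's state, so for Trait 1, Trait 3 the derived state is 'no', and for the remaining characters it is 'yes'.
Trait 1 (derived state 'no') is shared by Taxon 1, Taxon 4, Taxon 5, Taxon 7, and Taxon 8 — a synapomorphy uniting that clade.
Only Taxon 1 and Taxon 8 show the derived state 'yes' for Trait 2, supporting them as a clade.
Only Taxon 4 and Taxon 7 show the derived state 'no' for Trait 3, supporting them as a clade.
Trait 4: derived state 'yes' in Taxon 1, Taxon 4, Taxon 7, and Taxon 8 only — synapomorphy for {Taxon 1, Taxon 4, Taxon 7, Taxon 8}.
Most parsimonious ingroup topology: ((((Taxon 8,Taxon 1),(Taxon 7,Taxon 4)),Taxon 5),Taxon 3).
Taxon 7 and Taxon 4 form a cherry on this tree, so they are sister taxa.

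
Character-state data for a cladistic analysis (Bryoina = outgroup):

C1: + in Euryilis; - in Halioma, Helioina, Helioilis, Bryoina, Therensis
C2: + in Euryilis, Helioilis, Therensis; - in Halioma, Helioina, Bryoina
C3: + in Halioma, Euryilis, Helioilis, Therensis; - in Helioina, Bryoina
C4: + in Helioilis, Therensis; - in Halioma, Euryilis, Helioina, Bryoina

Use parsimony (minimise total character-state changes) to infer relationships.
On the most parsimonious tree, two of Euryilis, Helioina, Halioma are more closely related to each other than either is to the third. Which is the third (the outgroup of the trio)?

Helioina

The outgroup has state '-' for every character, so '+' is the derived state throughout.
C1 (derived state '+') is unique to Euryilis (autapomorphy; uninformative for grouping).
Only Euryilis, Helioilis, and Therensis show the derived state '+' for C2, supporting them as a clade.
C3 (derived state '+') is shared by Euryilis, Halioma, Helioilis, and Therensis — a synapomorphy uniting that clade.
C4: derived state '+' in Helioilis and Therensis only — synapomorphy for {Helioilis, Therensis}.
Most parsimonious ingroup topology: ((((Helioilis,Therensis),Euryilis),Halioma),Helioina).
Euryilis and Halioma share a more recent common ancestor with each other than either does with Helioina, so Helioina is the least closely related of the three.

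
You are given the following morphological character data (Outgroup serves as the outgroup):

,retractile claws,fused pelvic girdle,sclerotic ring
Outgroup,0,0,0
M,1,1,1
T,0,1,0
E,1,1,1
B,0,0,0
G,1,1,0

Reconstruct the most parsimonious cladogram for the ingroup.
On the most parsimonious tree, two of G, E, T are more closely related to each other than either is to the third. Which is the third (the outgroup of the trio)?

The outgroup has state '0' for every character, so '1' is the derived state throughout.
retractile claws: derived state '1' in E, G, and M only — synapomorphy for {E, G, M}.
fused pelvic girdle: derived state '1' in E, G, M, and T only — synapomorphy for {E, G, M, T}.
Only E and M show the derived state '1' for sclerotic ring, supporting them as a clade.
Most parsimonious ingroup topology: ((((M,E),G),T),B).
G and E share a more recent common ancestor with each other than either does with T, so T is the least closely related of the three.

T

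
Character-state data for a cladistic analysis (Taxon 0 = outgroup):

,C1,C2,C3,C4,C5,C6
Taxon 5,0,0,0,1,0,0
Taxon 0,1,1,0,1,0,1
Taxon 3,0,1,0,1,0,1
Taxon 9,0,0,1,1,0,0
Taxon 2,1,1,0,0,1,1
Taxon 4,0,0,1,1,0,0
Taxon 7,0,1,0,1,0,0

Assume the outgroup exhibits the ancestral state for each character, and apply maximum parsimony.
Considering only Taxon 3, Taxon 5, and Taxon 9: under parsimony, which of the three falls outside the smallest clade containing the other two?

Taxon 3

Character polarity is set by the outgroup: the derived state is whichever differs from the outgroup's state, so for C1, C2, C4, C6 the derived state is '0', and for the remaining characters it is '1'.
Only Taxon 3, Taxon 4, Taxon 5, Taxon 7, and Taxon 9 show the derived state '0' for C1, supporting them as a clade.
C2 (derived state '0') is shared by Taxon 4, Taxon 5, and Taxon 9 — a synapomorphy uniting that clade.
C3 (derived state '1') is shared by Taxon 4 and Taxon 9 — a synapomorphy uniting that clade.
C4: derived state '0' in Taxon 2 only — an autapomorphy, so it tells us nothing about relationships among taxa.
C5: derived state '1' in Taxon 2 only — an autapomorphy, so it tells us nothing about relationships among taxa.
Only Taxon 4, Taxon 5, Taxon 7, and Taxon 9 show the derived state '0' for C6, supporting them as a clade.
Most parsimonious ingroup topology: (((Taxon 7,((Taxon 4,Taxon 9),Taxon 5)),Taxon 3),Taxon 2).
Taxon 9 and Taxon 5 share a more recent common ancestor with each other than either does with Taxon 3, so Taxon 3 is the least closely related of the three.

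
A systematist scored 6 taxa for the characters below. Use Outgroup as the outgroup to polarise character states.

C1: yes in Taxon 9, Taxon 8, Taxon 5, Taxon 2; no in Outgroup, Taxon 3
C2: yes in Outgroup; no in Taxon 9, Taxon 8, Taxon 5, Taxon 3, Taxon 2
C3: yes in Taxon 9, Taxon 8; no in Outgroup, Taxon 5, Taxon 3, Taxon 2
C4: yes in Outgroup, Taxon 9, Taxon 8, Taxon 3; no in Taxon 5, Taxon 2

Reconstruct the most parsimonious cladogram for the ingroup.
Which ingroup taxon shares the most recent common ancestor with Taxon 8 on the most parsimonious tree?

Character polarity is set by the outgroup: the derived state is whichever differs from the outgroup's state, so for C2, C4 the derived state is 'no', and for the remaining characters it is 'yes'.
C1 (derived state 'yes') is shared by Taxon 2, Taxon 5, Taxon 8, and Taxon 9 — a synapomorphy uniting that clade.
All ingroup taxa share the derived state 'no' for C2; it defines the ingroup but does not resolve relationships within it.
Only Taxon 8 and Taxon 9 show the derived state 'yes' for C3, supporting them as a clade.
C4 (derived state 'no') is shared by Taxon 2 and Taxon 5 — a synapomorphy uniting that clade.
Most parsimonious ingroup topology: (((Taxon 9,Taxon 8),(Taxon 5,Taxon 2)),Taxon 3).
Taxon 8 and Taxon 9 form a cherry on this tree, so they are sister taxa.

Taxon 9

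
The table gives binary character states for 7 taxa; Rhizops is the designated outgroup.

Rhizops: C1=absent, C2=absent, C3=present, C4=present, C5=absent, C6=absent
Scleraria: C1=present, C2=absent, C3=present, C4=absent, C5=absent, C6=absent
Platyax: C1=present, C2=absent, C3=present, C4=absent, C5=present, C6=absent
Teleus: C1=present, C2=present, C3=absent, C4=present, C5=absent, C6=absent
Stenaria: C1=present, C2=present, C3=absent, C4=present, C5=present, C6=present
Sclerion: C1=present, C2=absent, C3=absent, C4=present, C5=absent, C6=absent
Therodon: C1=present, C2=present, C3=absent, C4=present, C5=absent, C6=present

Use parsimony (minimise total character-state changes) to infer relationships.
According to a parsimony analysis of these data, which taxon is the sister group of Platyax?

Scleraria

Character polarity is set by the outgroup: the derived state is whichever differs from the outgroup's state, so for C3, C4 the derived state is 'absent', and for the remaining characters it is 'present'.
All ingroup taxa share the derived state 'present' for C1; it defines the ingroup but does not resolve relationships within it.
C2: derived state 'present' in Stenaria, Teleus, and Therodon only — synapomorphy for {Stenaria, Teleus, Therodon}.
Only Sclerion, Stenaria, Teleus, and Therodon show the derived state 'absent' for C3, supporting them as a clade.
Only Platyax and Scleraria show the derived state 'absent' for C4, supporting them as a clade.
C5 groups Platyax and Stenaria, which is incompatible with the clades supported by the remaining characters; treating it as convergent (homoplasy) costs fewer steps than any alternative tree.
C6: derived state 'present' in Stenaria and Therodon only — synapomorphy for {Stenaria, Therodon}.
Most parsimonious ingroup topology: ((Scleraria,Platyax),((Teleus,(Stenaria,Therodon)),Sclerion)).
Platyax and Scleraria form a cherry on this tree, so they are sister taxa.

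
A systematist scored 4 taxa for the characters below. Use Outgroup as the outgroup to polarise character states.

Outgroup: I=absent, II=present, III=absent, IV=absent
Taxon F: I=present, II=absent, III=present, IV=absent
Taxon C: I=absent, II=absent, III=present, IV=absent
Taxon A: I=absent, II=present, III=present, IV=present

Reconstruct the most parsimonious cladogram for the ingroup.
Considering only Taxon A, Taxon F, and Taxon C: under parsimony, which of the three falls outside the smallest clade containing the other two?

Character polarity is set by the outgroup: the derived state is whichever differs from the outgroup's state, so for II the derived state is 'absent', and for the remaining characters it is 'present'.
I (derived state 'present') is unique to Taxon F (autapomorphy; uninformative for grouping).
II (derived state 'absent') is shared by Taxon C and Taxon F — a synapomorphy uniting that clade.
III (derived state 'present') is shared by all ingroup taxa — unites the whole ingroup.
IV (derived state 'present') is unique to Taxon A (autapomorphy; uninformative for grouping).
Most parsimonious ingroup topology: ((Taxon F,Taxon C),Taxon A).
Taxon F and Taxon C share a more recent common ancestor with each other than either does with Taxon A, so Taxon A is the least closely related of the three.

Taxon A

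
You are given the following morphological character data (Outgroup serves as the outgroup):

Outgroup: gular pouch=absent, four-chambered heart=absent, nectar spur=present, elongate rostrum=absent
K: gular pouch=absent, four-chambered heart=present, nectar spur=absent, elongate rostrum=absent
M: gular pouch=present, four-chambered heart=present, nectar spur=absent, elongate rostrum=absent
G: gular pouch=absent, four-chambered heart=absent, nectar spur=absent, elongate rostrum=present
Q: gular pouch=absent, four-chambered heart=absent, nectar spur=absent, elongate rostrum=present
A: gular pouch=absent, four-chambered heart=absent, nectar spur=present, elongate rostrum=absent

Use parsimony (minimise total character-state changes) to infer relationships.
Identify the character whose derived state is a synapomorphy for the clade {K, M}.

four-chambered heart

Character polarity is set by the outgroup: the derived state is whichever differs from the outgroup's state, so for nectar spur the derived state is 'absent', and for the remaining characters it is 'present'.
gular pouch: derived state 'present' in M only — an autapomorphy, so it tells us nothing about relationships among taxa.
four-chambered heart (derived state 'present') is shared by K and M — a synapomorphy uniting that clade.
Only G, K, M, and Q show the derived state 'absent' for nectar spur, supporting them as a clade.
elongate rostrum (derived state 'present') is shared by G and Q — a synapomorphy uniting that clade.
Most parsimonious ingroup topology: (((K,M),(G,Q)),A).
The clade {K, M} is supported by four-chambered heart: its derived state 'present' occurs in exactly those taxa and in no other taxon (including the outgroup).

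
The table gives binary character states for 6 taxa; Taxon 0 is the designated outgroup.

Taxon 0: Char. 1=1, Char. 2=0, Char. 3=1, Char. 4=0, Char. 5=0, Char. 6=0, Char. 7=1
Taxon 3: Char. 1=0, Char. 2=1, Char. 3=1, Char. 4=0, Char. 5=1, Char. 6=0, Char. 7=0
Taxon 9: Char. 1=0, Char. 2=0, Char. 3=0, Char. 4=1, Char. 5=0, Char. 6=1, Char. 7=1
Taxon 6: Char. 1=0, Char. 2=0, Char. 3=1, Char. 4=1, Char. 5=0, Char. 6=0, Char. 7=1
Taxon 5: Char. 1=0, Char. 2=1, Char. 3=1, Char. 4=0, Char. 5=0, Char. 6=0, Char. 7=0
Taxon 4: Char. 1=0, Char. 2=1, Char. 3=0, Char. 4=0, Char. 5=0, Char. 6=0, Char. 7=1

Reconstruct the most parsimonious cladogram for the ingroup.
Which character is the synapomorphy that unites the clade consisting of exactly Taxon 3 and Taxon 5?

Character polarity is set by the outgroup: the derived state is whichever differs from the outgroup's state, so for Char. 1, Char. 3, Char. 7 the derived state is '0', and for the remaining characters it is '1'.
Char. 1 (derived state '0') is shared by all ingroup taxa — unites the whole ingroup.
Char. 2 (derived state '1') is shared by Taxon 3, Taxon 4, and Taxon 5 — a synapomorphy uniting that clade.
Char. 3 (state '0') occurs in Taxon 4 and Taxon 9 but conflicts with the nesting implied by the other characters — most parsimoniously interpreted as homoplasy.
Char. 4: derived state '1' in Taxon 6 and Taxon 9 only — synapomorphy for {Taxon 6, Taxon 9}.
Char. 5 (derived state '1') is unique to Taxon 3 (autapomorphy; uninformative for grouping).
Char. 6: derived state '1' in Taxon 9 only — an autapomorphy, so it tells us nothing about relationships among taxa.
Only Taxon 3 and Taxon 5 show the derived state '0' for Char. 7, supporting them as a clade.
Most parsimonious ingroup topology: (((Taxon 3,Taxon 5),Taxon 4),(Taxon 9,Taxon 6)).
The clade {Taxon 3, Taxon 5} is supported by Char. 7: its derived state '0' occurs in exactly those taxa and in no other taxon (including the outgroup).

Char. 7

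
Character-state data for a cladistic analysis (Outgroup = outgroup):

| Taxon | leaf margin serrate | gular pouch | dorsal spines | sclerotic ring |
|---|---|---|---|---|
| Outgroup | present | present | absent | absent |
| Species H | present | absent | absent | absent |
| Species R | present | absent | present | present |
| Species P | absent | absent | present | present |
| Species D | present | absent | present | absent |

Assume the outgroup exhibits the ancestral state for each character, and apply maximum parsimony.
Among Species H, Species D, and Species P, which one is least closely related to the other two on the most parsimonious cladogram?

Character polarity is set by the outgroup: the derived state is whichever differs from the outgroup's state, so for leaf margin serrate, gular pouch the derived state is 'absent', and for the remaining characters it is 'present'.
leaf margin serrate (derived state 'absent') is unique to Species P (autapomorphy; uninformative for grouping).
All ingroup taxa share the derived state 'absent' for gular pouch; it defines the ingroup but does not resolve relationships within it.
Only Species D, Species P, and Species R show the derived state 'present' for dorsal spines, supporting them as a clade.
sclerotic ring (derived state 'present') is shared by Species P and Species R — a synapomorphy uniting that clade.
Most parsimonious ingroup topology: (Species H,((Species R,Species P),Species D)).
Species D and Species P share a more recent common ancestor with each other than either does with Species H, so Species H is the least closely related of the three.

Species H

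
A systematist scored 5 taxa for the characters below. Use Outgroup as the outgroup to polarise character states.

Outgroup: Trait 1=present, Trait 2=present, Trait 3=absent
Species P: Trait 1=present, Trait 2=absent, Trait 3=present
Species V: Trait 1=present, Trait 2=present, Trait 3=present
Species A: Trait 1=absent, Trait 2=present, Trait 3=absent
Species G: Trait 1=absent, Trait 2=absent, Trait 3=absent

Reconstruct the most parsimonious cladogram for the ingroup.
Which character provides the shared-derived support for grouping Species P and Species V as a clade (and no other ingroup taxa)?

Trait 3

Character polarity is set by the outgroup: the derived state is whichever differs from the outgroup's state, so for Trait 1, Trait 2 the derived state is 'absent', and for the remaining characters it is 'present'.
Trait 1 (derived state 'absent') is shared by Species A and Species G — a synapomorphy uniting that clade.
Trait 2 (state 'absent') occurs in Species G and Species P but conflicts with the nesting implied by the other characters — most parsimoniously interpreted as homoplasy.
Trait 3 (derived state 'present') is shared by Species P and Species V — a synapomorphy uniting that clade.
Most parsimonious ingroup topology: ((Species P,Species V),(Species A,Species G)).
The clade {Species P, Species V} is supported by Trait 3: its derived state 'present' occurs in exactly those taxa and in no other taxon (including the outgroup).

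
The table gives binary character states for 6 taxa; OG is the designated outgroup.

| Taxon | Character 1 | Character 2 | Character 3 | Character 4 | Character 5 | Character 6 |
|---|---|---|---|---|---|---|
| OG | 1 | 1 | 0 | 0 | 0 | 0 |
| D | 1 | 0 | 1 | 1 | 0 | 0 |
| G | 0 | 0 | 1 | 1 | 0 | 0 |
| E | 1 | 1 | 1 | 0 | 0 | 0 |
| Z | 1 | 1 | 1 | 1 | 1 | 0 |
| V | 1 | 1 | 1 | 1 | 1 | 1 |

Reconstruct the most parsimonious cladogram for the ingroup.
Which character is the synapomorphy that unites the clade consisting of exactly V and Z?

Character polarity is set by the outgroup: the derived state is whichever differs from the outgroup's state, so for Character 1, Character 2 the derived state is '0', and for the remaining characters it is '1'.
Character 1: derived state '0' in G only — an autapomorphy, so it tells us nothing about relationships among taxa.
Character 2 (derived state '0') is shared by D and G — a synapomorphy uniting that clade.
All ingroup taxa share the derived state '1' for Character 3; it defines the ingroup but does not resolve relationships within it.
Character 4 (derived state '1') is shared by D, G, V, and Z — a synapomorphy uniting that clade.
Character 5 (derived state '1') is shared by V and Z — a synapomorphy uniting that clade.
Character 6: derived state '1' in V only — an autapomorphy, so it tells us nothing about relationships among taxa.
Most parsimonious ingroup topology: (E,((D,G),(V,Z))).
The clade {V, Z} is supported by Character 5: its derived state '1' occurs in exactly those taxa and in no other taxon (including the outgroup).

Character 5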